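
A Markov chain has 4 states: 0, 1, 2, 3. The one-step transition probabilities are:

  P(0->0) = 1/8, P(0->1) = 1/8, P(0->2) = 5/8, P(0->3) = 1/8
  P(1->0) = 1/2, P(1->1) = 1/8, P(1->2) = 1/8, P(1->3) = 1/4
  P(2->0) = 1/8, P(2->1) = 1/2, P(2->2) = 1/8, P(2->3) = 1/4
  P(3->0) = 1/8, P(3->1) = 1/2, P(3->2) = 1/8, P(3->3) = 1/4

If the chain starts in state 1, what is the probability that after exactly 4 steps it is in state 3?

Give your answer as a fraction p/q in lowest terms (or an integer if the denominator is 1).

Computing P^4 by repeated multiplication:
P^1 =
  0: [1/8, 1/8, 5/8, 1/8]
  1: [1/2, 1/8, 1/8, 1/4]
  2: [1/8, 1/2, 1/8, 1/4]
  3: [1/8, 1/2, 1/8, 1/4]
P^2 =
  0: [11/64, 13/32, 3/16, 15/64]
  1: [11/64, 17/64, 3/8, 3/16]
  2: [5/16, 17/64, 3/16, 15/64]
  3: [5/16, 17/64, 3/16, 15/64]
P^3 =
  0: [71/256, 145/512, 27/128, 117/512]
  1: [115/512, 43/128, 27/128, 117/512]
  2: [115/512, 145/512, 9/32, 27/128]
  3: [115/512, 145/512, 9/32, 27/128]
P^4 =
  0: [947/4096, 1187/4096, 135/512, 441/2048]
  1: [257/1024, 1187/4096, 243/1024, 909/4096]
  2: [947/4096, 317/1024, 243/1024, 909/4096]
  3: [947/4096, 317/1024, 243/1024, 909/4096]

(P^4)[1 -> 3] = 909/4096

Answer: 909/4096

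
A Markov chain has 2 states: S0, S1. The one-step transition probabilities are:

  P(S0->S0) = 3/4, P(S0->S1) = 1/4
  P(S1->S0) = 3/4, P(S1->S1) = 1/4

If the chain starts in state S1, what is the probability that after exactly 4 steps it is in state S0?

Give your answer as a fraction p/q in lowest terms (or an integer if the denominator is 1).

Computing P^4 by repeated multiplication:
P^1 =
  S0: [3/4, 1/4]
  S1: [3/4, 1/4]
P^2 =
  S0: [3/4, 1/4]
  S1: [3/4, 1/4]
P^3 =
  S0: [3/4, 1/4]
  S1: [3/4, 1/4]
P^4 =
  S0: [3/4, 1/4]
  S1: [3/4, 1/4]

(P^4)[S1 -> S0] = 3/4

Answer: 3/4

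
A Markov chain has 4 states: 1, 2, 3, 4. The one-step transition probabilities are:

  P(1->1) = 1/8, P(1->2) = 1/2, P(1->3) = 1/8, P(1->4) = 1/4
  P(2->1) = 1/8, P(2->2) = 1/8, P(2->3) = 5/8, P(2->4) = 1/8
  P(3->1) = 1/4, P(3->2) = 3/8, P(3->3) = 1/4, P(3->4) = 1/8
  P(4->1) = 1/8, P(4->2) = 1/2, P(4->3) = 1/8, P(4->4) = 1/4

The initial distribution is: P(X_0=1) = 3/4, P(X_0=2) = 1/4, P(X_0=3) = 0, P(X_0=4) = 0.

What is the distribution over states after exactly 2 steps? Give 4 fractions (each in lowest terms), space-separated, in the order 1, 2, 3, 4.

Answer: 5/32 81/256 23/64 43/256

Derivation:
Propagating the distribution step by step (d_{t+1} = d_t * P):
d_0 = (1=3/4, 2=1/4, 3=0, 4=0)
  d_1[1] = 3/4*1/8 + 1/4*1/8 + 0*1/4 + 0*1/8 = 1/8
  d_1[2] = 3/4*1/2 + 1/4*1/8 + 0*3/8 + 0*1/2 = 13/32
  d_1[3] = 3/4*1/8 + 1/4*5/8 + 0*1/4 + 0*1/8 = 1/4
  d_1[4] = 3/4*1/4 + 1/4*1/8 + 0*1/8 + 0*1/4 = 7/32
d_1 = (1=1/8, 2=13/32, 3=1/4, 4=7/32)
  d_2[1] = 1/8*1/8 + 13/32*1/8 + 1/4*1/4 + 7/32*1/8 = 5/32
  d_2[2] = 1/8*1/2 + 13/32*1/8 + 1/4*3/8 + 7/32*1/2 = 81/256
  d_2[3] = 1/8*1/8 + 13/32*5/8 + 1/4*1/4 + 7/32*1/8 = 23/64
  d_2[4] = 1/8*1/4 + 13/32*1/8 + 1/4*1/8 + 7/32*1/4 = 43/256
d_2 = (1=5/32, 2=81/256, 3=23/64, 4=43/256)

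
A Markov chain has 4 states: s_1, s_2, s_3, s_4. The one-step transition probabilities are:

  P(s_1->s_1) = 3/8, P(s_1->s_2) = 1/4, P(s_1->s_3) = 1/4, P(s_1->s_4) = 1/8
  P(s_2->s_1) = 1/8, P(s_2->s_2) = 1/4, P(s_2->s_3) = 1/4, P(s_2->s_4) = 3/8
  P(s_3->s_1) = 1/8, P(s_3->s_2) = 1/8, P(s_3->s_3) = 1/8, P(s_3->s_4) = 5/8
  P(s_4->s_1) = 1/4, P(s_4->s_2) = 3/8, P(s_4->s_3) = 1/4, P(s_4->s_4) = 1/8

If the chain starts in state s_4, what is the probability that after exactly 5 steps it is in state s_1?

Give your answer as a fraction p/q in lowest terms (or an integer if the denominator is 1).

Computing P^5 by repeated multiplication:
P^1 =
  s_1: [3/8, 1/4, 1/4, 1/8]
  s_2: [1/8, 1/4, 1/4, 3/8]
  s_3: [1/8, 1/8, 1/8, 5/8]
  s_4: [1/4, 3/8, 1/4, 1/8]
P^2 =
  s_1: [15/64, 15/64, 7/32, 5/16]
  s_2: [13/64, 17/64, 7/32, 5/16]
  s_3: [15/64, 5/16, 15/64, 7/32]
  s_4: [13/64, 15/64, 7/32, 11/32]
P^3 =
  s_1: [57/256, 67/256, 57/256, 75/256]
  s_2: [55/256, 67/256, 57/256, 77/256]
  s_3: [27/128, 127/512, 113/512, 41/128]
  s_4: [7/32, 17/64, 57/256, 75/256]
P^4 =
  s_1: [445/2048, 265/1024, 455/2048, 309/1024]
  s_2: [443/2048, 133/512, 455/2048, 309/1024]
  s_3: [223/1024, 1075/4096, 911/4096, 609/2048]
  s_4: [443/2048, 265/1024, 455/2048, 155/512]
P^5 =
  s_1: [889/4096, 4259/16384, 3641/16384, 77/256]
  s_2: [111/512, 4259/16384, 3641/16384, 1233/4096]
  s_3: [3549/16384, 8499/32768, 7281/32768, 4945/16384]
  s_4: [1777/8192, 4261/16384, 3641/16384, 77/256]

(P^5)[s_4 -> s_1] = 1777/8192

Answer: 1777/8192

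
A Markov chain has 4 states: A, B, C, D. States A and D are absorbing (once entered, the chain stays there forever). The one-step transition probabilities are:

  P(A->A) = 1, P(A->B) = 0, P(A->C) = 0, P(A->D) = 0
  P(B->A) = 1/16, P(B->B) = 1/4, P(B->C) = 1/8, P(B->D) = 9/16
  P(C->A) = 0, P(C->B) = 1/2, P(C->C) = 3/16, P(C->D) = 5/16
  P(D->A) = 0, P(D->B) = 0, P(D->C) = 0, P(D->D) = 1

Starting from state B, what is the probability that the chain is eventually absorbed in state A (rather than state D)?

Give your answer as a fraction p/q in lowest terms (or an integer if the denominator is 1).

Let a_i = P(absorbed in A | start in state i).
Boundary conditions: a_A = 1, a_D = 0.
For each transient state i, a_i = sum_j P(i->j) * a_j:
  a_B = 1/16*a_A + 1/4*a_B + 1/8*a_C + 9/16*a_D
  a_C = 0*a_A + 1/2*a_B + 3/16*a_C + 5/16*a_D

Substituting a_A = 1 and a_D = 0, rearrange to (I - Q) a = r where r[i] = P(i -> A):
  [3/4, -1/8] . (a_B, a_C) = 1/16
  [-1/2, 13/16] . (a_B, a_C) = 0

Solving yields:
  a_B = 13/140
  a_C = 2/35

Starting state is B, so the absorption probability is a_B = 13/140.

Answer: 13/140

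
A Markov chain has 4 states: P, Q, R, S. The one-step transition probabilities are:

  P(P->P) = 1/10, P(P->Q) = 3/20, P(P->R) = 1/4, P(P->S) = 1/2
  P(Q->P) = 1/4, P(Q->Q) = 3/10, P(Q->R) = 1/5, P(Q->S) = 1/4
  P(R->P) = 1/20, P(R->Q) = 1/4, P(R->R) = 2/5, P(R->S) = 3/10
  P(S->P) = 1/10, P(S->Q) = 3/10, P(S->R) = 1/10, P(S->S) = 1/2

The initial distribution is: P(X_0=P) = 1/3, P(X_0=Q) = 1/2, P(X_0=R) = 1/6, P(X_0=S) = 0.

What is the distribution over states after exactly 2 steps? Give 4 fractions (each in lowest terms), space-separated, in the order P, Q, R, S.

Propagating the distribution step by step (d_{t+1} = d_t * P):
d_0 = (P=1/3, Q=1/2, R=1/6, S=0)
  d_1[P] = 1/3*1/10 + 1/2*1/4 + 1/6*1/20 + 0*1/10 = 1/6
  d_1[Q] = 1/3*3/20 + 1/2*3/10 + 1/6*1/4 + 0*3/10 = 29/120
  d_1[R] = 1/3*1/4 + 1/2*1/5 + 1/6*2/5 + 0*1/10 = 1/4
  d_1[S] = 1/3*1/2 + 1/2*1/4 + 1/6*3/10 + 0*1/2 = 41/120
d_1 = (P=1/6, Q=29/120, R=1/4, S=41/120)
  d_2[P] = 1/6*1/10 + 29/120*1/4 + 1/4*1/20 + 41/120*1/10 = 99/800
  d_2[Q] = 1/6*3/20 + 29/120*3/10 + 1/4*1/4 + 41/120*3/10 = 21/80
  d_2[R] = 1/6*1/4 + 29/120*1/5 + 1/4*2/5 + 41/120*1/10 = 269/1200
  d_2[S] = 1/6*1/2 + 29/120*1/4 + 1/4*3/10 + 41/120*1/2 = 187/480
d_2 = (P=99/800, Q=21/80, R=269/1200, S=187/480)

Answer: 99/800 21/80 269/1200 187/480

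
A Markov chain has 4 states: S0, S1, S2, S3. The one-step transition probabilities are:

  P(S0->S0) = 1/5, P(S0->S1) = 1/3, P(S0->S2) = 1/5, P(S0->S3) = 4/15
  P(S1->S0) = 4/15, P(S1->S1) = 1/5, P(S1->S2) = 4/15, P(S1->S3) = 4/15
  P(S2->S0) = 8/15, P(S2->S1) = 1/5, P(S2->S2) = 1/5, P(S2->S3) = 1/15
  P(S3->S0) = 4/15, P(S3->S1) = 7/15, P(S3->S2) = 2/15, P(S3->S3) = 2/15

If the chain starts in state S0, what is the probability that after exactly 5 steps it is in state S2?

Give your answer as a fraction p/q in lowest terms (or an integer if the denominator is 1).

Answer: 156683/759375

Derivation:
Computing P^5 by repeated multiplication:
P^1 =
  S0: [1/5, 1/3, 1/5, 4/15]
  S1: [4/15, 1/5, 4/15, 4/15]
  S2: [8/15, 1/5, 1/5, 1/15]
  S3: [4/15, 7/15, 2/15, 2/15]
P^2 =
  S0: [23/75, 67/225, 46/225, 43/225]
  S1: [8/25, 23/75, 44/225, 8/45]
  S2: [64/225, 13/45, 47/225, 49/225]
  S3: [64/225, 61/225, 2/9, 2/9]
P^3 =
  S0: [203/675, 197/675, 233/1125, 676/3375]
  S1: [1004/3375, 979/3375, 704/3375, 688/3375]
  S2: [1024/3375, 37/125, 691/3375, 661/3375]
  S3: [1036/3375, 1003/3375, 686/3375, 26/135]
P^4 =
  S0: [15281/50625, 1651/5625, 3478/16875, 10051/50625]
  S1: [5104/16875, 2977/10125, 3472/16875, 10012/50625]
  S2: [1016/3375, 4939/16875, 10463/50625, 2021/10125]
  S3: [15208/50625, 14797/50625, 10478/50625, 10142/50625]
P^5 =
  S0: [45791/151875, 222641/759375, 156683/759375, 151096/759375]
  S1: [8476/28125, 222547/759375, 156748/759375, 151228/759375]
  S2: [229112/759375, 8911/30375, 156587/759375, 150901/759375]
  S3: [229204/759375, 222859/759375, 31306/151875, 150782/759375]

(P^5)[S0 -> S2] = 156683/759375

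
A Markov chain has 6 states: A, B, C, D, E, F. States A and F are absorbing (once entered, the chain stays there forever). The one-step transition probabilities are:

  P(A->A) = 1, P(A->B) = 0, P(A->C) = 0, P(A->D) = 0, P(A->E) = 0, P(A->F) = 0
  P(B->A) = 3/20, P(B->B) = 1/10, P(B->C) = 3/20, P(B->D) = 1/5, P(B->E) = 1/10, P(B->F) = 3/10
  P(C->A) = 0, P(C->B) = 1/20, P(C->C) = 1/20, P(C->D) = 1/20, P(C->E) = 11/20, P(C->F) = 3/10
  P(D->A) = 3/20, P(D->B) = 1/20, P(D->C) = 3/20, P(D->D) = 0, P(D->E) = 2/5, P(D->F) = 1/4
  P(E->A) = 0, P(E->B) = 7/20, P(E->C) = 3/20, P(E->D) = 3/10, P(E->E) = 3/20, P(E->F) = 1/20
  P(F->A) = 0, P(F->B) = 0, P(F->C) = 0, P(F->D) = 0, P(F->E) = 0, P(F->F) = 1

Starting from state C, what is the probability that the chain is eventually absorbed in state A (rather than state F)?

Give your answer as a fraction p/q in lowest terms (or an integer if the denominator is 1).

Let a_i = P(absorbed in A | start in state i).
Boundary conditions: a_A = 1, a_F = 0.
For each transient state i, a_i = sum_j P(i->j) * a_j:
  a_B = 3/20*a_A + 1/10*a_B + 3/20*a_C + 1/5*a_D + 1/10*a_E + 3/10*a_F
  a_C = 0*a_A + 1/20*a_B + 1/20*a_C + 1/20*a_D + 11/20*a_E + 3/10*a_F
  a_D = 3/20*a_A + 1/20*a_B + 3/20*a_C + 0*a_D + 2/5*a_E + 1/4*a_F
  a_E = 0*a_A + 7/20*a_B + 3/20*a_C + 3/10*a_D + 3/20*a_E + 1/20*a_F

Substituting a_A = 1 and a_F = 0, rearrange to (I - Q) a = r where r[i] = P(i -> A):
  [9/10, -3/20, -1/5, -1/10] . (a_B, a_C, a_D, a_E) = 3/20
  [-1/20, 19/20, -1/20, -11/20] . (a_B, a_C, a_D, a_E) = 0
  [-1/20, -3/20, 1, -2/5] . (a_B, a_C, a_D, a_E) = 3/20
  [-7/20, -3/20, -3/10, 17/20] . (a_B, a_C, a_D, a_E) = 0

Solving yields:
  a_B = 18774/64849
  a_C = 11517/64849
  a_D = 18978/64849
  a_E = 16461/64849

Starting state is C, so the absorption probability is a_C = 11517/64849.

Answer: 11517/64849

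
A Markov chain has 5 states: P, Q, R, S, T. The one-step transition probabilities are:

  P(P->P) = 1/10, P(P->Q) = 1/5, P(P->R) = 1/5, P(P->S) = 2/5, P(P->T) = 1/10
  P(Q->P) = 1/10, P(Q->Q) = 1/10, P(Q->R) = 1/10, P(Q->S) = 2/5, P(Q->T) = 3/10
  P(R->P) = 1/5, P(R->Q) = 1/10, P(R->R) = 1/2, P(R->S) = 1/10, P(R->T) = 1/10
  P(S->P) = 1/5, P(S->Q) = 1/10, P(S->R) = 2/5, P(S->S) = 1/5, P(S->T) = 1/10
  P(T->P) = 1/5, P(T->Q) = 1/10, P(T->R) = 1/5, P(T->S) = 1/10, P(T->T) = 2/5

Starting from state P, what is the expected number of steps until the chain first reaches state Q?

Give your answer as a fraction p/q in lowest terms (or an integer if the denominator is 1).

Let h_i = expected steps to first reach Q from state i.
Boundary: h_Q = 0.
First-step equations for the other states:
  h_P = 1 + 1/10*h_P + 1/5*h_Q + 1/5*h_R + 2/5*h_S + 1/10*h_T
  h_R = 1 + 1/5*h_P + 1/10*h_Q + 1/2*h_R + 1/10*h_S + 1/10*h_T
  h_S = 1 + 1/5*h_P + 1/10*h_Q + 2/5*h_R + 1/5*h_S + 1/10*h_T
  h_T = 1 + 1/5*h_P + 1/10*h_Q + 1/5*h_R + 1/10*h_S + 2/5*h_T

Substituting h_Q = 0 and rearranging gives the linear system (I - Q) h = 1:
  [9/10, -1/5, -2/5, -1/10] . (h_P, h_R, h_S, h_T) = 1
  [-1/5, 1/2, -1/10, -1/10] . (h_P, h_R, h_S, h_T) = 1
  [-1/5, -2/5, 4/5, -1/10] . (h_P, h_R, h_S, h_T) = 1
  [-1/5, -1/5, -1/10, 3/5] . (h_P, h_R, h_S, h_T) = 1

Solving yields:
  h_P = 100/13
  h_R = 110/13
  h_S = 110/13
  h_T = 110/13

Starting state is P, so the expected hitting time is h_P = 100/13.

Answer: 100/13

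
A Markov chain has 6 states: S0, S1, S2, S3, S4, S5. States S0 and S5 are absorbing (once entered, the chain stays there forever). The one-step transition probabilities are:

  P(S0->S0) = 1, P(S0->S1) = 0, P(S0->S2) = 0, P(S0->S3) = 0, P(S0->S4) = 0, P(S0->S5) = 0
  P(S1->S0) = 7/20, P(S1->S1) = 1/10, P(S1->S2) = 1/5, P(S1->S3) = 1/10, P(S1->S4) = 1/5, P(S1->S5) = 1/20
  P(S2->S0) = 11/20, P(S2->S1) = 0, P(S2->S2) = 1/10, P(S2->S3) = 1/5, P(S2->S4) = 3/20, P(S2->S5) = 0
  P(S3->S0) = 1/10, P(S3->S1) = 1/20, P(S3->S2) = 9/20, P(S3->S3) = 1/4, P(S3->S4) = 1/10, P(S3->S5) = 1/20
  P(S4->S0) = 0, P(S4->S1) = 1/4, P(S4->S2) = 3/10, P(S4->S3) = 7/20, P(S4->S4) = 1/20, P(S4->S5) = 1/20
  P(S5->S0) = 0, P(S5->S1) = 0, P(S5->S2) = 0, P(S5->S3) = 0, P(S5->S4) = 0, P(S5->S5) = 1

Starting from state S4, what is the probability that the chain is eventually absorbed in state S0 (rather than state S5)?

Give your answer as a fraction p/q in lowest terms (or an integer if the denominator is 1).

Let a_i = P(absorbed in S0 | start in state i).
Boundary conditions: a_S0 = 1, a_S5 = 0.
For each transient state i, a_i = sum_j P(i->j) * a_j:
  a_S1 = 7/20*a_S0 + 1/10*a_S1 + 1/5*a_S2 + 1/10*a_S3 + 1/5*a_S4 + 1/20*a_S5
  a_S2 = 11/20*a_S0 + 0*a_S1 + 1/10*a_S2 + 1/5*a_S3 + 3/20*a_S4 + 0*a_S5
  a_S3 = 1/10*a_S0 + 1/20*a_S1 + 9/20*a_S2 + 1/4*a_S3 + 1/10*a_S4 + 1/20*a_S5
  a_S4 = 0*a_S0 + 1/4*a_S1 + 3/10*a_S2 + 7/20*a_S3 + 1/20*a_S4 + 1/20*a_S5

Substituting a_S0 = 1 and a_S5 = 0, rearrange to (I - Q) a = r where r[i] = P(i -> S0):
  [9/10, -1/5, -1/10, -1/5] . (a_S1, a_S2, a_S3, a_S4) = 7/20
  [0, 9/10, -1/5, -3/20] . (a_S1, a_S2, a_S3, a_S4) = 11/20
  [-1/20, -9/20, 3/4, -1/10] . (a_S1, a_S2, a_S3, a_S4) = 1/10
  [-1/4, -3/10, -7/20, 19/20] . (a_S1, a_S2, a_S3, a_S4) = 0

Solving yields:
  a_S1 = 51763/58360
  a_S2 = 27669/29180
  a_S3 = 51091/58360
  a_S4 = 1248/1459

Starting state is S4, so the absorption probability is a_S4 = 1248/1459.

Answer: 1248/1459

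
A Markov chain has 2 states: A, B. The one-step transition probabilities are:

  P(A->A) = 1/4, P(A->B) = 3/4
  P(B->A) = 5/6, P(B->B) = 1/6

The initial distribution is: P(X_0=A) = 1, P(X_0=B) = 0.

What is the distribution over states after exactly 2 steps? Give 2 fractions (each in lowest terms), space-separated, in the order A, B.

Answer: 11/16 5/16

Derivation:
Propagating the distribution step by step (d_{t+1} = d_t * P):
d_0 = (A=1, B=0)
  d_1[A] = 1*1/4 + 0*5/6 = 1/4
  d_1[B] = 1*3/4 + 0*1/6 = 3/4
d_1 = (A=1/4, B=3/4)
  d_2[A] = 1/4*1/4 + 3/4*5/6 = 11/16
  d_2[B] = 1/4*3/4 + 3/4*1/6 = 5/16
d_2 = (A=11/16, B=5/16)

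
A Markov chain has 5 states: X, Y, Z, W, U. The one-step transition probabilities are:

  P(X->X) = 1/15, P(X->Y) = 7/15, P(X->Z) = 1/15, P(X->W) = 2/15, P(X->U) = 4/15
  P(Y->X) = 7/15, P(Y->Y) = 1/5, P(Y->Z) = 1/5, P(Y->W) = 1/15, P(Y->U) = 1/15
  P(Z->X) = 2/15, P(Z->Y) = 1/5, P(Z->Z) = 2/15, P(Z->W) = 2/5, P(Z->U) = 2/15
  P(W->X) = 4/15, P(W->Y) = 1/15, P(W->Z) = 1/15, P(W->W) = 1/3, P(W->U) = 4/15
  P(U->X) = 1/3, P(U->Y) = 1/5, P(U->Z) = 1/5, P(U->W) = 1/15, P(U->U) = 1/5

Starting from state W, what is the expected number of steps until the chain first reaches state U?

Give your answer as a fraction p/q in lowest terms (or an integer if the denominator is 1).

Let h_i = expected steps to first reach U from state i.
Boundary: h_U = 0.
First-step equations for the other states:
  h_X = 1 + 1/15*h_X + 7/15*h_Y + 1/15*h_Z + 2/15*h_W + 4/15*h_U
  h_Y = 1 + 7/15*h_X + 1/5*h_Y + 1/5*h_Z + 1/15*h_W + 1/15*h_U
  h_Z = 1 + 2/15*h_X + 1/5*h_Y + 2/15*h_Z + 2/5*h_W + 2/15*h_U
  h_W = 1 + 4/15*h_X + 1/15*h_Y + 1/15*h_Z + 1/3*h_W + 4/15*h_U

Substituting h_U = 0 and rearranging gives the linear system (I - Q) h = 1:
  [14/15, -7/15, -1/15, -2/15] . (h_X, h_Y, h_Z, h_W) = 1
  [-7/15, 4/5, -1/5, -1/15] . (h_X, h_Y, h_Z, h_W) = 1
  [-2/15, -1/5, 13/15, -2/5] . (h_X, h_Y, h_Z, h_W) = 1
  [-4/15, -1/15, -1/15, 2/3] . (h_X, h_Y, h_Z, h_W) = 1

Solving yields:
  h_X = 1355/263
  h_Y = 1585/263
  h_Z = 1450/263
  h_W = 1240/263

Starting state is W, so the expected hitting time is h_W = 1240/263.

Answer: 1240/263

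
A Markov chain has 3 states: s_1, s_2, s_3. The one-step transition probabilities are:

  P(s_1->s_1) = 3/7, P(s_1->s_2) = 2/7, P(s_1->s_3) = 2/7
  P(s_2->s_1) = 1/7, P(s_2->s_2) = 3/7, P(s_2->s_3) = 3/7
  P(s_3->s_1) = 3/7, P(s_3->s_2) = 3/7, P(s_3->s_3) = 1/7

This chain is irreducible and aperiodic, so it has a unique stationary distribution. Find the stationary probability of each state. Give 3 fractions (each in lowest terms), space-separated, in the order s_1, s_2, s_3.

The stationary distribution satisfies pi = pi * P, i.e.:
  pi_s_1 = 3/7*pi_s_1 + 1/7*pi_s_2 + 3/7*pi_s_3
  pi_s_2 = 2/7*pi_s_1 + 3/7*pi_s_2 + 3/7*pi_s_3
  pi_s_3 = 2/7*pi_s_1 + 3/7*pi_s_2 + 1/7*pi_s_3
with normalization: pi_s_1 + pi_s_2 + pi_s_3 = 1.

Using the first 2 balance equations plus normalization, the linear system A*pi = b is:
  [-4/7, 1/7, 3/7] . pi = 0
  [2/7, -4/7, 3/7] . pi = 0
  [1, 1, 1] . pi = 1

Solving yields:
  pi_s_1 = 15/47
  pi_s_2 = 18/47
  pi_s_3 = 14/47

Verification (pi * P):
  15/47*3/7 + 18/47*1/7 + 14/47*3/7 = 15/47 = pi_s_1  (ok)
  15/47*2/7 + 18/47*3/7 + 14/47*3/7 = 18/47 = pi_s_2  (ok)
  15/47*2/7 + 18/47*3/7 + 14/47*1/7 = 14/47 = pi_s_3  (ok)

Answer: 15/47 18/47 14/47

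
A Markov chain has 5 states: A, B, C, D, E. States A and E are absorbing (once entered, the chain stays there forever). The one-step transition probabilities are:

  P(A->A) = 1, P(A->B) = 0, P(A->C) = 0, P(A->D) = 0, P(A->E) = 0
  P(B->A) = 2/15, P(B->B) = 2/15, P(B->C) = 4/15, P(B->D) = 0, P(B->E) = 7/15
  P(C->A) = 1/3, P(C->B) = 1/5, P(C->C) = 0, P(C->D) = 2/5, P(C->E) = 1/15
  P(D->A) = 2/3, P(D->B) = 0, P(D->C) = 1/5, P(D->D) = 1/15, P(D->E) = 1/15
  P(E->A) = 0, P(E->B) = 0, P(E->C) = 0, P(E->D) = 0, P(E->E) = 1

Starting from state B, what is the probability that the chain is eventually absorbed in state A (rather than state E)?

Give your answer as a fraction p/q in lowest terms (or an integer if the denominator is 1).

Answer: 113/291

Derivation:
Let a_i = P(absorbed in A | start in state i).
Boundary conditions: a_A = 1, a_E = 0.
For each transient state i, a_i = sum_j P(i->j) * a_j:
  a_B = 2/15*a_A + 2/15*a_B + 4/15*a_C + 0*a_D + 7/15*a_E
  a_C = 1/3*a_A + 1/5*a_B + 0*a_C + 2/5*a_D + 1/15*a_E
  a_D = 2/3*a_A + 0*a_B + 1/5*a_C + 1/15*a_D + 1/15*a_E

Substituting a_A = 1 and a_E = 0, rearrange to (I - Q) a = r where r[i] = P(i -> A):
  [13/15, -4/15, 0] . (a_B, a_C, a_D) = 2/15
  [-1/5, 1, -2/5] . (a_B, a_C, a_D) = 1/3
  [0, -1/5, 14/15] . (a_B, a_C, a_D) = 2/3

Solving yields:
  a_B = 113/291
  a_C = 887/1164
  a_D = 681/776

Starting state is B, so the absorption probability is a_B = 113/291.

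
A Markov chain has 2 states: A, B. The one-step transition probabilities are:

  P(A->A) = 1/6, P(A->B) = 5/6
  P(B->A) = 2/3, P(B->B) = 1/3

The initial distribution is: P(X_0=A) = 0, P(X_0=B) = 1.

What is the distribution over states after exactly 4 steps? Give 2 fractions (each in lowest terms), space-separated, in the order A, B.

Answer: 5/12 7/12

Derivation:
Propagating the distribution step by step (d_{t+1} = d_t * P):
d_0 = (A=0, B=1)
  d_1[A] = 0*1/6 + 1*2/3 = 2/3
  d_1[B] = 0*5/6 + 1*1/3 = 1/3
d_1 = (A=2/3, B=1/3)
  d_2[A] = 2/3*1/6 + 1/3*2/3 = 1/3
  d_2[B] = 2/3*5/6 + 1/3*1/3 = 2/3
d_2 = (A=1/3, B=2/3)
  d_3[A] = 1/3*1/6 + 2/3*2/3 = 1/2
  d_3[B] = 1/3*5/6 + 2/3*1/3 = 1/2
d_3 = (A=1/2, B=1/2)
  d_4[A] = 1/2*1/6 + 1/2*2/3 = 5/12
  d_4[B] = 1/2*5/6 + 1/2*1/3 = 7/12
d_4 = (A=5/12, B=7/12)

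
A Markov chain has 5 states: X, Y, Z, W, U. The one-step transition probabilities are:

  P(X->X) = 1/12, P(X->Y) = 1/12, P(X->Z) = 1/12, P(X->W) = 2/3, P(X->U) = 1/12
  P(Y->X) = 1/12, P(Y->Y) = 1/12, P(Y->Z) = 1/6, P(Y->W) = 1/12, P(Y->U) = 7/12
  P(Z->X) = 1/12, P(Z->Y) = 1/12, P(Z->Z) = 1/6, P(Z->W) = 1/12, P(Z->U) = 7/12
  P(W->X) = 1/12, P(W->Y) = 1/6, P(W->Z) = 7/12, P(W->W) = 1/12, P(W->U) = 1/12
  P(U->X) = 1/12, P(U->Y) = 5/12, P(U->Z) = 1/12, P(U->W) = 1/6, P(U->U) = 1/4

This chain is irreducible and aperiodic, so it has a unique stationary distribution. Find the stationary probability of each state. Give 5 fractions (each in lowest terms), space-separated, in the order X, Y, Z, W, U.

The stationary distribution satisfies pi = pi * P, i.e.:
  pi_X = 1/12*pi_X + 1/12*pi_Y + 1/12*pi_Z + 1/12*pi_W + 1/12*pi_U
  pi_Y = 1/12*pi_X + 1/12*pi_Y + 1/12*pi_Z + 1/6*pi_W + 5/12*pi_U
  pi_Z = 1/12*pi_X + 1/6*pi_Y + 1/6*pi_Z + 7/12*pi_W + 1/12*pi_U
  pi_W = 2/3*pi_X + 1/12*pi_Y + 1/12*pi_Z + 1/12*pi_W + 1/6*pi_U
  pi_U = 1/12*pi_X + 7/12*pi_Y + 7/12*pi_Z + 1/12*pi_W + 1/4*pi_U
with normalization: pi_X + pi_Y + pi_Z + pi_W + pi_U = 1.

Using the first 4 balance equations plus normalization, the linear system A*pi = b is:
  [-11/12, 1/12, 1/12, 1/12, 1/12] . pi = 0
  [1/12, -11/12, 1/12, 1/6, 5/12] . pi = 0
  [1/12, 1/6, -5/6, 7/12, 1/12] . pi = 0
  [2/3, 1/12, 1/12, -11/12, 1/6] . pi = 0
  [1, 1, 1, 1, 1] . pi = 1

Solving yields:
  pi_X = 1/12
  pi_Y = 3023/14256
  pi_Z = 2821/14256
  pi_W = 191/1188
  pi_U = 137/396

Verification (pi * P):
  1/12*1/12 + 3023/14256*1/12 + 2821/14256*1/12 + 191/1188*1/12 + 137/396*1/12 = 1/12 = pi_X  (ok)
  1/12*1/12 + 3023/14256*1/12 + 2821/14256*1/12 + 191/1188*1/6 + 137/396*5/12 = 3023/14256 = pi_Y  (ok)
  1/12*1/12 + 3023/14256*1/6 + 2821/14256*1/6 + 191/1188*7/12 + 137/396*1/12 = 2821/14256 = pi_Z  (ok)
  1/12*2/3 + 3023/14256*1/12 + 2821/14256*1/12 + 191/1188*1/12 + 137/396*1/6 = 191/1188 = pi_W  (ok)
  1/12*1/12 + 3023/14256*7/12 + 2821/14256*7/12 + 191/1188*1/12 + 137/396*1/4 = 137/396 = pi_U  (ok)

Answer: 1/12 3023/14256 2821/14256 191/1188 137/396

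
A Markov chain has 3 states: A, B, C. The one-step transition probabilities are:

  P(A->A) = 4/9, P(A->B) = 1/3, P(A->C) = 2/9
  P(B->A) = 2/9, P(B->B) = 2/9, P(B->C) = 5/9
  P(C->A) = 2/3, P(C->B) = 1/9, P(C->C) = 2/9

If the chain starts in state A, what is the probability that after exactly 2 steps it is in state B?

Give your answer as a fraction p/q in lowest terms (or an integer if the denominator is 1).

Answer: 20/81

Derivation:
Computing P^2 by repeated multiplication:
P^1 =
  A: [4/9, 1/3, 2/9]
  B: [2/9, 2/9, 5/9]
  C: [2/3, 1/9, 2/9]
P^2 =
  A: [34/81, 20/81, 1/3]
  B: [14/27, 5/27, 8/27]
  C: [38/81, 22/81, 7/27]

(P^2)[A -> B] = 20/81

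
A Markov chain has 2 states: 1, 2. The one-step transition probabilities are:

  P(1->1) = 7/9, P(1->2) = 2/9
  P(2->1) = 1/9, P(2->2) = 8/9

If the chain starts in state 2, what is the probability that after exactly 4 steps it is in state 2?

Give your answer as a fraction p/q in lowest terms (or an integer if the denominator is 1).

Computing P^4 by repeated multiplication:
P^1 =
  1: [7/9, 2/9]
  2: [1/9, 8/9]
P^2 =
  1: [17/27, 10/27]
  2: [5/27, 22/27]
P^3 =
  1: [43/81, 38/81]
  2: [19/81, 62/81]
P^4 =
  1: [113/243, 130/243]
  2: [65/243, 178/243]

(P^4)[2 -> 2] = 178/243

Answer: 178/243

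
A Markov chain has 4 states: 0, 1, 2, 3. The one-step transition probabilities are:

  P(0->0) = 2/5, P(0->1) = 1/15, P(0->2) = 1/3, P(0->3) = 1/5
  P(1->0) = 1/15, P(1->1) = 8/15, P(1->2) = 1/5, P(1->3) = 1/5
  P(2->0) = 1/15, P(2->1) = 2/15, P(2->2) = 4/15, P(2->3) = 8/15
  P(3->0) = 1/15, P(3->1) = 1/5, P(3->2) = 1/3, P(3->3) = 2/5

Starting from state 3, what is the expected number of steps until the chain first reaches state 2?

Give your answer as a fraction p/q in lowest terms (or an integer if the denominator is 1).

Let h_i = expected steps to first reach 2 from state i.
Boundary: h_2 = 0.
First-step equations for the other states:
  h_0 = 1 + 2/5*h_0 + 1/15*h_1 + 1/3*h_2 + 1/5*h_3
  h_1 = 1 + 1/15*h_0 + 8/15*h_1 + 1/5*h_2 + 1/5*h_3
  h_3 = 1 + 1/15*h_0 + 1/5*h_1 + 1/3*h_2 + 2/5*h_3

Substituting h_2 = 0 and rearranging gives the linear system (I - Q) h = 1:
  [3/5, -1/15, -1/5] . (h_0, h_1, h_3) = 1
  [-1/15, 7/15, -1/5] . (h_0, h_1, h_3) = 1
  [-1/15, -1/5, 3/5] . (h_0, h_1, h_3) = 1

Solving yields:
  h_0 = 120/37
  h_1 = 150/37
  h_3 = 125/37

Starting state is 3, so the expected hitting time is h_3 = 125/37.

Answer: 125/37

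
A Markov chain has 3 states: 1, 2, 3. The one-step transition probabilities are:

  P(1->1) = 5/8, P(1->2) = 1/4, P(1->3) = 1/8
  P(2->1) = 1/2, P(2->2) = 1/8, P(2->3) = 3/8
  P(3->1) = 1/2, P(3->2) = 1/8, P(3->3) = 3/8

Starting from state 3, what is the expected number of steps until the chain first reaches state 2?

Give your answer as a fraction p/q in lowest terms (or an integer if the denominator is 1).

Let h_i = expected steps to first reach 2 from state i.
Boundary: h_2 = 0.
First-step equations for the other states:
  h_1 = 1 + 5/8*h_1 + 1/4*h_2 + 1/8*h_3
  h_3 = 1 + 1/2*h_1 + 1/8*h_2 + 3/8*h_3

Substituting h_2 = 0 and rearranging gives the linear system (I - Q) h = 1:
  [3/8, -1/8] . (h_1, h_3) = 1
  [-1/2, 5/8] . (h_1, h_3) = 1

Solving yields:
  h_1 = 48/11
  h_3 = 56/11

Starting state is 3, so the expected hitting time is h_3 = 56/11.

Answer: 56/11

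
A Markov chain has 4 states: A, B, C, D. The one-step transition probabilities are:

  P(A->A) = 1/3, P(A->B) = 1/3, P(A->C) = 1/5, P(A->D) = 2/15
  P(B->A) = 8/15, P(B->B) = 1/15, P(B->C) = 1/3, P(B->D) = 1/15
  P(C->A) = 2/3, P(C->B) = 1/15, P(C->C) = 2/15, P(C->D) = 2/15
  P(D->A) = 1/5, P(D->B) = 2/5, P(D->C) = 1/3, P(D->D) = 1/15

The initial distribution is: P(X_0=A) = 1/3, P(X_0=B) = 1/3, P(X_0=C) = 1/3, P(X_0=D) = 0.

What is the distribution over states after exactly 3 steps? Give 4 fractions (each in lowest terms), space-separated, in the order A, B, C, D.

Propagating the distribution step by step (d_{t+1} = d_t * P):
d_0 = (A=1/3, B=1/3, C=1/3, D=0)
  d_1[A] = 1/3*1/3 + 1/3*8/15 + 1/3*2/3 + 0*1/5 = 23/45
  d_1[B] = 1/3*1/3 + 1/3*1/15 + 1/3*1/15 + 0*2/5 = 7/45
  d_1[C] = 1/3*1/5 + 1/3*1/3 + 1/3*2/15 + 0*1/3 = 2/9
  d_1[D] = 1/3*2/15 + 1/3*1/15 + 1/3*2/15 + 0*1/15 = 1/9
d_1 = (A=23/45, B=7/45, C=2/9, D=1/9)
  d_2[A] = 23/45*1/3 + 7/45*8/15 + 2/9*2/3 + 1/9*1/5 = 286/675
  d_2[B] = 23/45*1/3 + 7/45*1/15 + 2/9*1/15 + 1/9*2/5 = 6/25
  d_2[C] = 23/45*1/5 + 7/45*1/3 + 2/9*2/15 + 1/9*1/3 = 149/675
  d_2[D] = 23/45*2/15 + 7/45*1/15 + 2/9*2/15 + 1/9*1/15 = 26/225
d_2 = (A=286/675, B=6/25, C=149/675, D=26/225)
  d_3[A] = 286/675*1/3 + 6/25*8/15 + 149/675*2/3 + 26/225*1/5 = 178/405
  d_3[B] = 286/675*1/3 + 6/25*1/15 + 149/675*1/15 + 26/225*2/5 = 2209/10125
  d_3[C] = 286/675*1/5 + 6/25*1/3 + 149/675*2/15 + 26/225*1/3 = 2356/10125
  d_3[D] = 286/675*2/15 + 6/25*1/15 + 149/675*2/15 + 26/225*1/15 = 74/675
d_3 = (A=178/405, B=2209/10125, C=2356/10125, D=74/675)

Answer: 178/405 2209/10125 2356/10125 74/675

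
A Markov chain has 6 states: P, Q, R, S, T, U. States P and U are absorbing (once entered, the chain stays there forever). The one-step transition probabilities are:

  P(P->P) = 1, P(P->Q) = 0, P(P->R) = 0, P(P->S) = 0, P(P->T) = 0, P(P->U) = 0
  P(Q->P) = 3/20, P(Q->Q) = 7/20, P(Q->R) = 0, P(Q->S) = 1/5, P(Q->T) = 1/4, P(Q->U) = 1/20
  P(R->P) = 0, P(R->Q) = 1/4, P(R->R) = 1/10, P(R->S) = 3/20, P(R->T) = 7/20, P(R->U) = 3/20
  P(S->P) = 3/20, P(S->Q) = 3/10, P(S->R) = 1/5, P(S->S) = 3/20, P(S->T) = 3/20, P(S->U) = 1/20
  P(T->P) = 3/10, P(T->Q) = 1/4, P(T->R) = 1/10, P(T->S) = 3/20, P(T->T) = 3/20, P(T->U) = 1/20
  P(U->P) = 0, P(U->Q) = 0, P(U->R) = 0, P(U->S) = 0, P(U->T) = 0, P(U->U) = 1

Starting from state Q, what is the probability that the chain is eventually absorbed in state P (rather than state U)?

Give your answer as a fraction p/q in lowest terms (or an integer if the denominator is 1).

Let a_i = P(absorbed in P | start in state i).
Boundary conditions: a_P = 1, a_U = 0.
For each transient state i, a_i = sum_j P(i->j) * a_j:
  a_Q = 3/20*a_P + 7/20*a_Q + 0*a_R + 1/5*a_S + 1/4*a_T + 1/20*a_U
  a_R = 0*a_P + 1/4*a_Q + 1/10*a_R + 3/20*a_S + 7/20*a_T + 3/20*a_U
  a_S = 3/20*a_P + 3/10*a_Q + 1/5*a_R + 3/20*a_S + 3/20*a_T + 1/20*a_U
  a_T = 3/10*a_P + 1/4*a_Q + 1/10*a_R + 3/20*a_S + 3/20*a_T + 1/20*a_U

Substituting a_P = 1 and a_U = 0, rearrange to (I - Q) a = r where r[i] = P(i -> P):
  [13/20, 0, -1/5, -1/4] . (a_Q, a_R, a_S, a_T) = 3/20
  [-1/4, 9/10, -3/20, -7/20] . (a_Q, a_R, a_S, a_T) = 0
  [-3/10, -1/5, 17/20, -3/20] . (a_Q, a_R, a_S, a_T) = 3/20
  [-1/4, -1/10, -3/20, 17/20] . (a_Q, a_R, a_S, a_T) = 3/10

Solving yields:
  a_Q = 1434/1901
  a_R = 2409/3802
  a_S = 1386/1901
  a_T = 1479/1901

Starting state is Q, so the absorption probability is a_Q = 1434/1901.

Answer: 1434/1901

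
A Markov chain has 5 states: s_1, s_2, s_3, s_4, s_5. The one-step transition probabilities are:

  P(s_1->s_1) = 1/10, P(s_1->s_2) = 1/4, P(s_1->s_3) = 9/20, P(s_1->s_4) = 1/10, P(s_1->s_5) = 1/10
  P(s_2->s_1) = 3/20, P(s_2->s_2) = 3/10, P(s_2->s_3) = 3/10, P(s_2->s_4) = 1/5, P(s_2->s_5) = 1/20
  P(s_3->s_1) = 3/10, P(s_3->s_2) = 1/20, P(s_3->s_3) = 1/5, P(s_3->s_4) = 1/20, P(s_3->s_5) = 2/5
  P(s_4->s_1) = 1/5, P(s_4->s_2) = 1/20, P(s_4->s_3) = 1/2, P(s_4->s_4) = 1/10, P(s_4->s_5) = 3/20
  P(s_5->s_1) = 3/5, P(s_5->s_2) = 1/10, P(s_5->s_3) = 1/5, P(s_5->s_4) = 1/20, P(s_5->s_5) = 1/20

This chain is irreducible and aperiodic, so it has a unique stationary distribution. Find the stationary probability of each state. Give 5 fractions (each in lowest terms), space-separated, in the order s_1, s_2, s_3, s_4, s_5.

Answer: 56386/209729 31546/209729 64893/209729 18987/209729 37917/209729

Derivation:
The stationary distribution satisfies pi = pi * P, i.e.:
  pi_s_1 = 1/10*pi_s_1 + 3/20*pi_s_2 + 3/10*pi_s_3 + 1/5*pi_s_4 + 3/5*pi_s_5
  pi_s_2 = 1/4*pi_s_1 + 3/10*pi_s_2 + 1/20*pi_s_3 + 1/20*pi_s_4 + 1/10*pi_s_5
  pi_s_3 = 9/20*pi_s_1 + 3/10*pi_s_2 + 1/5*pi_s_3 + 1/2*pi_s_4 + 1/5*pi_s_5
  pi_s_4 = 1/10*pi_s_1 + 1/5*pi_s_2 + 1/20*pi_s_3 + 1/10*pi_s_4 + 1/20*pi_s_5
  pi_s_5 = 1/10*pi_s_1 + 1/20*pi_s_2 + 2/5*pi_s_3 + 3/20*pi_s_4 + 1/20*pi_s_5
with normalization: pi_s_1 + pi_s_2 + pi_s_3 + pi_s_4 + pi_s_5 = 1.

Using the first 4 balance equations plus normalization, the linear system A*pi = b is:
  [-9/10, 3/20, 3/10, 1/5, 3/5] . pi = 0
  [1/4, -7/10, 1/20, 1/20, 1/10] . pi = 0
  [9/20, 3/10, -4/5, 1/2, 1/5] . pi = 0
  [1/10, 1/5, 1/20, -9/10, 1/20] . pi = 0
  [1, 1, 1, 1, 1] . pi = 1

Solving yields:
  pi_s_1 = 56386/209729
  pi_s_2 = 31546/209729
  pi_s_3 = 64893/209729
  pi_s_4 = 18987/209729
  pi_s_5 = 37917/209729

Verification (pi * P):
  56386/209729*1/10 + 31546/209729*3/20 + 64893/209729*3/10 + 18987/209729*1/5 + 37917/209729*3/5 = 56386/209729 = pi_s_1  (ok)
  56386/209729*1/4 + 31546/209729*3/10 + 64893/209729*1/20 + 18987/209729*1/20 + 37917/209729*1/10 = 31546/209729 = pi_s_2  (ok)
  56386/209729*9/20 + 31546/209729*3/10 + 64893/209729*1/5 + 18987/209729*1/2 + 37917/209729*1/5 = 64893/209729 = pi_s_3  (ok)
  56386/209729*1/10 + 31546/209729*1/5 + 64893/209729*1/20 + 18987/209729*1/10 + 37917/209729*1/20 = 18987/209729 = pi_s_4  (ok)
  56386/209729*1/10 + 31546/209729*1/20 + 64893/209729*2/5 + 18987/209729*3/20 + 37917/209729*1/20 = 37917/209729 = pi_s_5  (ok)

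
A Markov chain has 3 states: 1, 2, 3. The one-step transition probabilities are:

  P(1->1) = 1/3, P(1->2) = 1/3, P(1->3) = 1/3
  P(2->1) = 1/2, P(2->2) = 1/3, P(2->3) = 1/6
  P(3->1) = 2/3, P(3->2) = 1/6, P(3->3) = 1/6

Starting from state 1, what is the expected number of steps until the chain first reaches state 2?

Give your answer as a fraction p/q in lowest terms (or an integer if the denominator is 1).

Let h_i = expected steps to first reach 2 from state i.
Boundary: h_2 = 0.
First-step equations for the other states:
  h_1 = 1 + 1/3*h_1 + 1/3*h_2 + 1/3*h_3
  h_3 = 1 + 2/3*h_1 + 1/6*h_2 + 1/6*h_3

Substituting h_2 = 0 and rearranging gives the linear system (I - Q) h = 1:
  [2/3, -1/3] . (h_1, h_3) = 1
  [-2/3, 5/6] . (h_1, h_3) = 1

Solving yields:
  h_1 = 7/2
  h_3 = 4

Starting state is 1, so the expected hitting time is h_1 = 7/2.

Answer: 7/2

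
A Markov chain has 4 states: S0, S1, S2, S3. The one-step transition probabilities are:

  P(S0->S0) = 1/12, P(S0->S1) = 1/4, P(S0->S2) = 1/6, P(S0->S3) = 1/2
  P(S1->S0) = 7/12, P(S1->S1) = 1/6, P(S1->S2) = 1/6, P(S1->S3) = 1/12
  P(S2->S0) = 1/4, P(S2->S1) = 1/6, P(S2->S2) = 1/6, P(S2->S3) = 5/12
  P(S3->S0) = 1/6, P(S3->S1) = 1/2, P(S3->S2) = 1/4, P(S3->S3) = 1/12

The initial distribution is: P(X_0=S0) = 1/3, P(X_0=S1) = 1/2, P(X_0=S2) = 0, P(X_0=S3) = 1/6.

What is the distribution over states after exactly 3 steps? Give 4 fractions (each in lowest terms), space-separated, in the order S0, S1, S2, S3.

Answer: 2831/10368 491/1728 659/3456 1307/5184

Derivation:
Propagating the distribution step by step (d_{t+1} = d_t * P):
d_0 = (S0=1/3, S1=1/2, S2=0, S3=1/6)
  d_1[S0] = 1/3*1/12 + 1/2*7/12 + 0*1/4 + 1/6*1/6 = 25/72
  d_1[S1] = 1/3*1/4 + 1/2*1/6 + 0*1/6 + 1/6*1/2 = 1/4
  d_1[S2] = 1/3*1/6 + 1/2*1/6 + 0*1/6 + 1/6*1/4 = 13/72
  d_1[S3] = 1/3*1/2 + 1/2*1/12 + 0*5/12 + 1/6*1/12 = 2/9
d_1 = (S0=25/72, S1=1/4, S2=13/72, S3=2/9)
  d_2[S0] = 25/72*1/12 + 1/4*7/12 + 13/72*1/4 + 2/9*1/6 = 37/144
  d_2[S1] = 25/72*1/4 + 1/4*1/6 + 13/72*1/6 + 2/9*1/2 = 233/864
  d_2[S2] = 25/72*1/6 + 1/4*1/6 + 13/72*1/6 + 2/9*1/4 = 5/27
  d_2[S3] = 25/72*1/2 + 1/4*1/12 + 13/72*5/12 + 2/9*1/12 = 83/288
d_2 = (S0=37/144, S1=233/864, S2=5/27, S3=83/288)
  d_3[S0] = 37/144*1/12 + 233/864*7/12 + 5/27*1/4 + 83/288*1/6 = 2831/10368
  d_3[S1] = 37/144*1/4 + 233/864*1/6 + 5/27*1/6 + 83/288*1/2 = 491/1728
  d_3[S2] = 37/144*1/6 + 233/864*1/6 + 5/27*1/6 + 83/288*1/4 = 659/3456
  d_3[S3] = 37/144*1/2 + 233/864*1/12 + 5/27*5/12 + 83/288*1/12 = 1307/5184
d_3 = (S0=2831/10368, S1=491/1728, S2=659/3456, S3=1307/5184)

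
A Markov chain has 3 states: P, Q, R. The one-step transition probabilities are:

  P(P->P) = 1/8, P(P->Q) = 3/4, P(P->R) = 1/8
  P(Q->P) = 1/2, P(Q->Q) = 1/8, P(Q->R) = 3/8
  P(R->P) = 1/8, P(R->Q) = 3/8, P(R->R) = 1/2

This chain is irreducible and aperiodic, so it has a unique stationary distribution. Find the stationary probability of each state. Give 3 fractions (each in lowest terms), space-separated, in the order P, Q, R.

The stationary distribution satisfies pi = pi * P, i.e.:
  pi_P = 1/8*pi_P + 1/2*pi_Q + 1/8*pi_R
  pi_Q = 3/4*pi_P + 1/8*pi_Q + 3/8*pi_R
  pi_R = 1/8*pi_P + 3/8*pi_Q + 1/2*pi_R
with normalization: pi_P + pi_Q + pi_R = 1.

Using the first 2 balance equations plus normalization, the linear system A*pi = b is:
  [-7/8, 1/2, 1/8] . pi = 0
  [3/4, -7/8, 3/8] . pi = 0
  [1, 1, 1] . pi = 1

Solving yields:
  pi_P = 19/71
  pi_Q = 27/71
  pi_R = 25/71

Verification (pi * P):
  19/71*1/8 + 27/71*1/2 + 25/71*1/8 = 19/71 = pi_P  (ok)
  19/71*3/4 + 27/71*1/8 + 25/71*3/8 = 27/71 = pi_Q  (ok)
  19/71*1/8 + 27/71*3/8 + 25/71*1/2 = 25/71 = pi_R  (ok)

Answer: 19/71 27/71 25/71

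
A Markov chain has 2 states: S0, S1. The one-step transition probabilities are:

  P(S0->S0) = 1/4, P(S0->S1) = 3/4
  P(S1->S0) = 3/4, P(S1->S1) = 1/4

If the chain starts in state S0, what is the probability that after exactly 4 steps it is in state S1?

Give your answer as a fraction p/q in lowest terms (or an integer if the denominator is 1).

Computing P^4 by repeated multiplication:
P^1 =
  S0: [1/4, 3/4]
  S1: [3/4, 1/4]
P^2 =
  S0: [5/8, 3/8]
  S1: [3/8, 5/8]
P^3 =
  S0: [7/16, 9/16]
  S1: [9/16, 7/16]
P^4 =
  S0: [17/32, 15/32]
  S1: [15/32, 17/32]

(P^4)[S0 -> S1] = 15/32

Answer: 15/32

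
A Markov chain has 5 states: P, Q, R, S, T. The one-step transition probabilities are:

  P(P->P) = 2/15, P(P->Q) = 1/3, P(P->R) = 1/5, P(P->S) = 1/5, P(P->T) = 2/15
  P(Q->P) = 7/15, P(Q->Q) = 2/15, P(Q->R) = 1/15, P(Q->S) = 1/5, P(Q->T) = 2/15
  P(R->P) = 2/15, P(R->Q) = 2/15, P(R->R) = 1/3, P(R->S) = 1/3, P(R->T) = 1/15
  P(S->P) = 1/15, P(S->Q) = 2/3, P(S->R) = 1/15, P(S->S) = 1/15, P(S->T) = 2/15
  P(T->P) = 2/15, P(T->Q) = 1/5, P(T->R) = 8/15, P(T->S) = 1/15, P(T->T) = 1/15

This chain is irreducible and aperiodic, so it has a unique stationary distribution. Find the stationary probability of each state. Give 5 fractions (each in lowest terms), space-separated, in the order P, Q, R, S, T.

Answer: 260/1207 1027/3621 730/3621 677/3621 407/3621

Derivation:
The stationary distribution satisfies pi = pi * P, i.e.:
  pi_P = 2/15*pi_P + 7/15*pi_Q + 2/15*pi_R + 1/15*pi_S + 2/15*pi_T
  pi_Q = 1/3*pi_P + 2/15*pi_Q + 2/15*pi_R + 2/3*pi_S + 1/5*pi_T
  pi_R = 1/5*pi_P + 1/15*pi_Q + 1/3*pi_R + 1/15*pi_S + 8/15*pi_T
  pi_S = 1/5*pi_P + 1/5*pi_Q + 1/3*pi_R + 1/15*pi_S + 1/15*pi_T
  pi_T = 2/15*pi_P + 2/15*pi_Q + 1/15*pi_R + 2/15*pi_S + 1/15*pi_T
with normalization: pi_P + pi_Q + pi_R + pi_S + pi_T = 1.

Using the first 4 balance equations plus normalization, the linear system A*pi = b is:
  [-13/15, 7/15, 2/15, 1/15, 2/15] . pi = 0
  [1/3, -13/15, 2/15, 2/3, 1/5] . pi = 0
  [1/5, 1/15, -2/3, 1/15, 8/15] . pi = 0
  [1/5, 1/5, 1/3, -14/15, 1/15] . pi = 0
  [1, 1, 1, 1, 1] . pi = 1

Solving yields:
  pi_P = 260/1207
  pi_Q = 1027/3621
  pi_R = 730/3621
  pi_S = 677/3621
  pi_T = 407/3621

Verification (pi * P):
  260/1207*2/15 + 1027/3621*7/15 + 730/3621*2/15 + 677/3621*1/15 + 407/3621*2/15 = 260/1207 = pi_P  (ok)
  260/1207*1/3 + 1027/3621*2/15 + 730/3621*2/15 + 677/3621*2/3 + 407/3621*1/5 = 1027/3621 = pi_Q  (ok)
  260/1207*1/5 + 1027/3621*1/15 + 730/3621*1/3 + 677/3621*1/15 + 407/3621*8/15 = 730/3621 = pi_R  (ok)
  260/1207*1/5 + 1027/3621*1/5 + 730/3621*1/3 + 677/3621*1/15 + 407/3621*1/15 = 677/3621 = pi_S  (ok)
  260/1207*2/15 + 1027/3621*2/15 + 730/3621*1/15 + 677/3621*2/15 + 407/3621*1/15 = 407/3621 = pi_T  (ok)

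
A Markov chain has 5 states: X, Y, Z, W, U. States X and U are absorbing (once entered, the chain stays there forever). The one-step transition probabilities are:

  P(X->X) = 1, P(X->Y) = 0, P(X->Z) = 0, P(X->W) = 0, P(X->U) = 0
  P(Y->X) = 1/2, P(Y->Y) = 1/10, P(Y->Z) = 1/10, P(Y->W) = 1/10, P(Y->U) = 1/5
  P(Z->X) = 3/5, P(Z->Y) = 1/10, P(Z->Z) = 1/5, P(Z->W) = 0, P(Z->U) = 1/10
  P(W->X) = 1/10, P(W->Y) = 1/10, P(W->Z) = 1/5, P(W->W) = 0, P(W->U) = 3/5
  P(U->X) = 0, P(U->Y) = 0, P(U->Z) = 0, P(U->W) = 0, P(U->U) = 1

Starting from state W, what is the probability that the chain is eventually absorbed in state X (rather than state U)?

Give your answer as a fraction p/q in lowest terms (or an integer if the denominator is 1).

Let a_i = P(absorbed in X | start in state i).
Boundary conditions: a_X = 1, a_U = 0.
For each transient state i, a_i = sum_j P(i->j) * a_j:
  a_Y = 1/2*a_X + 1/10*a_Y + 1/10*a_Z + 1/10*a_W + 1/5*a_U
  a_Z = 3/5*a_X + 1/10*a_Y + 1/5*a_Z + 0*a_W + 1/10*a_U
  a_W = 1/10*a_X + 1/10*a_Y + 1/5*a_Z + 0*a_W + 3/5*a_U

Substituting a_X = 1 and a_U = 0, rearrange to (I - Q) a = r where r[i] = P(i -> X):
  [9/10, -1/10, -1/10] . (a_Y, a_Z, a_W) = 1/2
  [-1/10, 4/5, 0] . (a_Y, a_Z, a_W) = 3/5
  [-1/10, -1/5, 1] . (a_Y, a_Z, a_W) = 1/10

Solving yields:
  a_Y = 24/35
  a_Z = 117/140
  a_W = 47/140

Starting state is W, so the absorption probability is a_W = 47/140.

Answer: 47/140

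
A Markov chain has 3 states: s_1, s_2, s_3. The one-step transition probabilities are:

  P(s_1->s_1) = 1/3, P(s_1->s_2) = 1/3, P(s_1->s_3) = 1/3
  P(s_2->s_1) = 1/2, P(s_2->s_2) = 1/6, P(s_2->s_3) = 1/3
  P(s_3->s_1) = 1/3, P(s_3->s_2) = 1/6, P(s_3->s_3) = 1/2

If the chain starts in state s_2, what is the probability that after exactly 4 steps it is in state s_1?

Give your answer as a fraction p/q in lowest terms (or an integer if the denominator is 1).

Answer: 481/1296

Derivation:
Computing P^4 by repeated multiplication:
P^1 =
  s_1: [1/3, 1/3, 1/3]
  s_2: [1/2, 1/6, 1/3]
  s_3: [1/3, 1/6, 1/2]
P^2 =
  s_1: [7/18, 2/9, 7/18]
  s_2: [13/36, 1/4, 7/18]
  s_3: [13/36, 2/9, 5/12]
P^3 =
  s_1: [10/27, 25/108, 43/108]
  s_2: [3/8, 49/216, 43/108]
  s_3: [10/27, 49/216, 29/72]
P^4 =
  s_1: [241/648, 37/162, 259/648]
  s_2: [481/1296, 11/48, 259/648]
  s_3: [481/1296, 37/162, 173/432]

(P^4)[s_2 -> s_1] = 481/1296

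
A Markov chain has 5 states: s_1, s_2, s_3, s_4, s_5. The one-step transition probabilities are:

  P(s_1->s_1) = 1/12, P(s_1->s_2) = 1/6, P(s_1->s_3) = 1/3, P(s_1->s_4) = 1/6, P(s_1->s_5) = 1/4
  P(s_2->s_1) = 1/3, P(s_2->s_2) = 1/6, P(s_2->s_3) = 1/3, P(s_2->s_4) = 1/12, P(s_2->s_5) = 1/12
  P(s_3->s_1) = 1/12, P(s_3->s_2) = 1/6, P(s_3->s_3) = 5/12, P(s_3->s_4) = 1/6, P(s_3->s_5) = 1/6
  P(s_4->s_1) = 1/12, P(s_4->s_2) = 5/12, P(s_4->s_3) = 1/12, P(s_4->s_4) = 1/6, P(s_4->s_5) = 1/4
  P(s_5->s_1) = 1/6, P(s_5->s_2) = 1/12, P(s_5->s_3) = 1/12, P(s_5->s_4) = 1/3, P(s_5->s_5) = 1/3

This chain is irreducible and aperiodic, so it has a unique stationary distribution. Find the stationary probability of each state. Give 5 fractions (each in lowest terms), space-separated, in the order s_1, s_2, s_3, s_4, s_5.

The stationary distribution satisfies pi = pi * P, i.e.:
  pi_s_1 = 1/12*pi_s_1 + 1/3*pi_s_2 + 1/12*pi_s_3 + 1/12*pi_s_4 + 1/6*pi_s_5
  pi_s_2 = 1/6*pi_s_1 + 1/6*pi_s_2 + 1/6*pi_s_3 + 5/12*pi_s_4 + 1/12*pi_s_5
  pi_s_3 = 1/3*pi_s_1 + 1/3*pi_s_2 + 5/12*pi_s_3 + 1/12*pi_s_4 + 1/12*pi_s_5
  pi_s_4 = 1/6*pi_s_1 + 1/12*pi_s_2 + 1/6*pi_s_3 + 1/6*pi_s_4 + 1/3*pi_s_5
  pi_s_5 = 1/4*pi_s_1 + 1/12*pi_s_2 + 1/6*pi_s_3 + 1/4*pi_s_4 + 1/3*pi_s_5
with normalization: pi_s_1 + pi_s_2 + pi_s_3 + pi_s_4 + pi_s_5 = 1.

Using the first 4 balance equations plus normalization, the linear system A*pi = b is:
  [-11/12, 1/3, 1/12, 1/12, 1/6] . pi = 0
  [1/6, -5/6, 1/6, 5/12, 1/12] . pi = 0
  [1/3, 1/3, -7/12, 1/12, 1/12] . pi = 0
  [1/6, 1/12, 1/6, -5/6, 1/3] . pi = 0
  [1, 1, 1, 1, 1] . pi = 1

Solving yields:
  pi_s_1 = 857/5713
  pi_s_2 = 1116/5713
  pi_s_3 = 1454/5713
  pi_s_4 = 1063/5713
  pi_s_5 = 1223/5713

Verification (pi * P):
  857/5713*1/12 + 1116/5713*1/3 + 1454/5713*1/12 + 1063/5713*1/12 + 1223/5713*1/6 = 857/5713 = pi_s_1  (ok)
  857/5713*1/6 + 1116/5713*1/6 + 1454/5713*1/6 + 1063/5713*5/12 + 1223/5713*1/12 = 1116/5713 = pi_s_2  (ok)
  857/5713*1/3 + 1116/5713*1/3 + 1454/5713*5/12 + 1063/5713*1/12 + 1223/5713*1/12 = 1454/5713 = pi_s_3  (ok)
  857/5713*1/6 + 1116/5713*1/12 + 1454/5713*1/6 + 1063/5713*1/6 + 1223/5713*1/3 = 1063/5713 = pi_s_4  (ok)
  857/5713*1/4 + 1116/5713*1/12 + 1454/5713*1/6 + 1063/5713*1/4 + 1223/5713*1/3 = 1223/5713 = pi_s_5  (ok)

Answer: 857/5713 1116/5713 1454/5713 1063/5713 1223/5713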